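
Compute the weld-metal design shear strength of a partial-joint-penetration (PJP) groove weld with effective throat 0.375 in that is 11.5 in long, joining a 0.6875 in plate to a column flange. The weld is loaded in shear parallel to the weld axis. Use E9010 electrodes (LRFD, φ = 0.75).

φR_n ≈ 175 kips

E90XX → F_EXX = 90 ksi.
Effective throat (given) t_e = 0.375 in.
A_we = 0.375 × 11.5 = 4.312 in².
F_nw = 0.6 F_EXX = 54 ksi.
φR_n = 0.75 × 54 × 4.312 = 174.7 kips.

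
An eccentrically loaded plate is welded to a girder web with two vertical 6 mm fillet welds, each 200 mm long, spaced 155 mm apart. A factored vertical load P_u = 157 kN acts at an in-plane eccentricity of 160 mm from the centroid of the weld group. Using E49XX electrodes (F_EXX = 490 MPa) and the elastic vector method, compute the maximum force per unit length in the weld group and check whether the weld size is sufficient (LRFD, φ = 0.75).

Total weld length L_w = 400 mm. Treat welds as unit-width lines.
Polar moment about centroid: J = 2[d³/12 + d(b/2)²] = 2[200³/12 + 200×77.5²] = 3736000 mm³.
Direct shear f_v = P/L_w = 157×10³ / 400 = 392.5 N/mm (vertical).
Torsion M = P·e = 157×10³ × 160 = 25120000 N·mm.
Critical point at (x, y) = (77.5, 100) from centroid. f_tx = M·y/J = 672.4 N/mm; f_ty = M·x/J = 521.1 N/mm.
Resultant f_max = √[f_tx² + (f_v + f_ty)²] = √[672.4² + (392.5 + 521.1)²] = 1134 N/mm.
Capacity per unit length: φr_n = 0.75 × 0.6 × 490 × (0.707 × 6) = 935.4 N/mm.
1134 > 935.4 → NOT adequate.

f_max ≈ 1130 N/mm; NOT adequate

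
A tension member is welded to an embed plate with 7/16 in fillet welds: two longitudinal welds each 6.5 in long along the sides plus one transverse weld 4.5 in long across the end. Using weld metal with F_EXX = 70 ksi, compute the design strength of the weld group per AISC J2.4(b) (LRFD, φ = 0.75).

φR_n ≈ 173 kips

t_e = 0.707 × 0.4375 = 0.3093 in.
R_nwl = 0.6 × 70 × 0.3093 × 13 = 168.9 kips (longitudinal, 2 welds).
R_nwt = 0.6 × 70 × 0.3093 × 4.5 = 58.46 kips (transverse, base value).
(i) R_nwl + R_nwt = 227.3 kips; (ii) 0.85 R_nwl + 1.5 R_nwt = 231.2 kips.
R_n = max = 231.2 kips [governs: (ii)]; φR_n = 173.4 kips.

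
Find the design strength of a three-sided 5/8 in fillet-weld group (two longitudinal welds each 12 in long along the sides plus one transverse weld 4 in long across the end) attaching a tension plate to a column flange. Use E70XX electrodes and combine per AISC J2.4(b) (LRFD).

φR_n ≈ 390 kips

E70XX → F_EXX = 70 ksi.
t_e = 0.707 × 0.625 = 0.4419 in.
R_nwl = 0.6 × 70 × 0.4419 × 24 = 445.4 kips (longitudinal, 2 welds).
R_nwt = 0.6 × 70 × 0.4419 × 4 = 74.23 kips (transverse, base value).
(i) R_nwl + R_nwt = 519.6 kips; (ii) 0.85 R_nwl + 1.5 R_nwt = 490 kips.
R_n = max = 519.6 kips [governs: (i)]; φR_n = 389.7 kips.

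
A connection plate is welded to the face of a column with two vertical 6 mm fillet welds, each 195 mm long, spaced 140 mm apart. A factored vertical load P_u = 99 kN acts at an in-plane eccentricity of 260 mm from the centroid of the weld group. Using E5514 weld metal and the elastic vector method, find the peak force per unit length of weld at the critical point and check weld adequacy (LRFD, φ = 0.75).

E55XX → F_EXX = 550 MPa.
Total weld length L_w = 390 mm. Treat welds as unit-width lines.
Polar moment about centroid: J = 2[d³/12 + d(b/2)²] = 2[195³/12 + 195×70²] = 3147000 mm³.
Direct shear f_v = P/L_w = 99×10³ / 390 = 253.8 N/mm (vertical).
Torsion M = P·e = 99×10³ × 260 = 25740000 N·mm.
Critical point at (x, y) = (70, 97.5) from centroid. f_tx = M·y/J = 797.5 N/mm; f_ty = M·x/J = 572.6 N/mm.
Resultant f_max = √[f_tx² + (f_v + f_ty)²] = √[797.5² + (253.8 + 572.6)²] = 1148 N/mm.
Capacity per unit length: φr_n = 0.75 × 0.6 × 550 × (0.707 × 6) = 1050 N/mm.
1148 > 1050 → NOT adequate.

f_max ≈ 1150 N/mm; NOT adequate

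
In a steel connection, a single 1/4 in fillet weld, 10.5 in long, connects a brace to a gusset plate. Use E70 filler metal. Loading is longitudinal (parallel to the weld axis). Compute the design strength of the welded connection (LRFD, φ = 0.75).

φR_n ≈ 58.5 kips

E70XX → F_EXX = 70 ksi.
Effective throat t_e = 0.707 × 0.25 = 0.1767 in.
Total length L = 10.5 in; A_we = 0.1767 × 10.5 = 1.856 in².
F_nw = 0.6 F_EXX = 0.6 × 70 = 42 ksi.
φR_n = 0.75 × 42 × 1.856 = 58.46 kips.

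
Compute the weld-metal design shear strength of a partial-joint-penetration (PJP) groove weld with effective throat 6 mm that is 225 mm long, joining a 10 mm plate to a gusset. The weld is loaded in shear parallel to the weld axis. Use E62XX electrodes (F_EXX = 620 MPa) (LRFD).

φR_n ≈ 377 kN

Effective throat (given) t_e = 6 mm.
A_we = 6 × 225 = 1350 mm².
F_nw = 0.6 F_EXX = 372 MPa.
φR_n = 0.75 × 372 × 1350 × 10⁻³ = 376.6 kN.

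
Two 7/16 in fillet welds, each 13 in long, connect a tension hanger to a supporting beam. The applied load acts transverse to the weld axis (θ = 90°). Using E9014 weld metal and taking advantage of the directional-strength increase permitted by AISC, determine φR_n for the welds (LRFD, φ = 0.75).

φR_n ≈ 489 kips

E90XX → F_EXX = 90 ksi.
t_e = 0.707 × 0.4375 = 0.3093 in; A_we = 0.3093 × 26 = 8.042 in².
Directional factor: 1.0 + 0.5 sin^1.5(90°) = 1.5.
F_nw = 0.6 × 90 × 1.5 = 81 ksi.
φR_n = 0.75 × 81 × 8.042 = 488.6 kips.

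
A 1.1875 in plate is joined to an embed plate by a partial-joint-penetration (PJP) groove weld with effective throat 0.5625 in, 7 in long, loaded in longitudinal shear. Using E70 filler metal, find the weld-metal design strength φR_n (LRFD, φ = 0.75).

φR_n ≈ 124 kip

E70XX → F_EXX = 70 ksi.
Effective throat (given) t_e = 0.5625 in.
A_we = 0.5625 × 7 = 3.938 in².
F_nw = 0.6 F_EXX = 42 ksi.
φR_n = 0.75 × 42 × 3.938 = 124 kip.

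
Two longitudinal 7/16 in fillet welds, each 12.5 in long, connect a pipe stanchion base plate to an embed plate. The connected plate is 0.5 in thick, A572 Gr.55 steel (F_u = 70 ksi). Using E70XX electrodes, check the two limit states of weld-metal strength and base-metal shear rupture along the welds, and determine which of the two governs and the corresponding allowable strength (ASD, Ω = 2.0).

E70XX → F_EXX = 70 ksi.
t_e = 0.707 × 0.4375 = 0.3093 in; L = 25 in.
Weld metal: R_n/Ω = (1/2.0) × 0.6 × 70 × 0.3093 × 25 = 162.4 kip.
Base metal (shear rupture): R_n/Ω = (1/2.0) × 0.6 × 70 × 0.5 × 25 = 262.5 kip.
Governing: weld metal.

R_n/Ω ≈ 162 kip (weld metal governs)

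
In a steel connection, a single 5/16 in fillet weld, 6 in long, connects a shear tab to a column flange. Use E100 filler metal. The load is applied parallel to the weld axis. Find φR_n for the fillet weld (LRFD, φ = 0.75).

E100XX → F_EXX = 100 ksi.
Effective throat t_e = 0.707 × 0.3125 = 0.2209 in.
Total length L = 6 in; A_we = 0.2209 × 6 = 1.326 in².
F_nw = 0.6 F_EXX = 0.6 × 100 = 60 ksi.
φR_n = 0.75 × 60 × 1.326 = 59.65 kip.

φR_n ≈ 59.7 kip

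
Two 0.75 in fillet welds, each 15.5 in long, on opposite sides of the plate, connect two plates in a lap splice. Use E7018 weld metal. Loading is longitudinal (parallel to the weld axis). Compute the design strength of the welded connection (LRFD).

E70XX → F_EXX = 70 ksi.
Effective throat t_e = 0.707 × 0.75 = 0.5302 in.
Total length L = 31 in; A_we = 0.5302 × 31 = 16.44 in².
F_nw = 0.6 F_EXX = 0.6 × 70 = 42 ksi.
φR_n = 0.75 × 42 × 16.44 = 517.8 kip.

φR_n ≈ 518 kip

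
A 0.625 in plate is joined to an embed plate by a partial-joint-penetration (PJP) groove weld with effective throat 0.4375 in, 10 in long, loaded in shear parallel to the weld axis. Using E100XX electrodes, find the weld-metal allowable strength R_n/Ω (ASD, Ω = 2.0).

E100XX → F_EXX = 100 ksi.
Effective throat (given) t_e = 0.4375 in.
A_we = 0.4375 × 10 = 4.375 in².
F_nw = 0.6 F_EXX = 60 ksi.
R_n/Ω = (60 × 4.375) / 2.0 = 131.2 kip.

R_n/Ω ≈ 131 kip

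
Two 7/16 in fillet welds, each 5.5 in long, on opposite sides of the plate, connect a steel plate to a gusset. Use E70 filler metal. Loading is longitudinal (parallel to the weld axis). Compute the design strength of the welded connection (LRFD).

φR_n ≈ 107 kips

E70XX → F_EXX = 70 ksi.
Effective throat t_e = 0.707 × 0.4375 = 0.3093 in.
Total length L = 11 in; A_we = 0.3093 × 11 = 3.402 in².
F_nw = 0.6 F_EXX = 0.6 × 70 = 42 ksi.
φR_n = 0.75 × 42 × 3.402 = 107.2 kips.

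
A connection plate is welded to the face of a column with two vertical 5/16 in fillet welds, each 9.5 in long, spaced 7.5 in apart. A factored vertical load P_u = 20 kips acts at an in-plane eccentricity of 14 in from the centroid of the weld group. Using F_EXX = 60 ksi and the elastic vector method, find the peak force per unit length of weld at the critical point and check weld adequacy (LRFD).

Total weld length L_w = 19 in. Treat welds as unit-width lines.
Polar moment about centroid: J = 2[d³/12 + d(b/2)²] = 2[9.5³/12 + 9.5×3.75²] = 410.1 in³.
Direct shear f_v = P/L_w = 20 / 19 = 1.053 kip/in (vertical).
Torsion M = P·e = 20 × 14 = 280 kip·in.
Critical point at (x, y) = (3.75, 4.75) from centroid. f_tx = M·y/J = 3.243 kip/in; f_ty = M·x/J = 2.56 kip/in.
Resultant f_max = √[f_tx² + (f_v + f_ty)²] = √[3.243² + (1.053 + 2.56)²] = 4.855 kip/in.
Capacity per unit length: φr_n = 0.75 × 0.6 × 60 × (0.707 × 0.3125) = 5.965 kip/in.
4.855 ≤ 5.965 → adequate.

f_max ≈ 4.86 kip/in; adequate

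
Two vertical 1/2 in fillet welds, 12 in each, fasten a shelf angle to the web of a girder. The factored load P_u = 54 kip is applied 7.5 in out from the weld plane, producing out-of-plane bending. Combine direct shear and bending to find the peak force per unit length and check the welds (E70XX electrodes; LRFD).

f_max ≈ 8.73 kip/in; adequate

E70XX → F_EXX = 70 ksi.
L_w = 2 × 12 = 24 in; section modulus (unit throat) S = 2 × L²/6 = 48 in².
Direct shear f_v = P/L_w = 54/24 = 2.25 kip/in.
Moment M = P × e = 54 × 7.5 = 405 kip·in; bending f_b = M/S = 8.438 kip/in.
f_max = √(f_v² + f_b²) = √(2.25² + 8.438²) = 8.732 kip/in.
φr_n = 0.75 × 0.6 × 70 × (0.707 × 0.5) = 11.14 kip/in → adequate.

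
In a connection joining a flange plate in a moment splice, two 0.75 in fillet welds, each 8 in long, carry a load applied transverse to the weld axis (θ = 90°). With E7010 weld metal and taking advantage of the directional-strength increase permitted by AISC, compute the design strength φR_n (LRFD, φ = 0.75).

E70XX → F_EXX = 70 ksi.
t_e = 0.707 × 0.75 = 0.5302 in; A_we = 0.5302 × 16 = 8.484 in².
Directional factor: 1.0 + 0.5 sin^1.5(90°) = 1.5.
F_nw = 0.6 × 70 × 1.5 = 63 ksi.
φR_n = 0.75 × 63 × 8.484 = 400.9 kips.

φR_n ≈ 401 kips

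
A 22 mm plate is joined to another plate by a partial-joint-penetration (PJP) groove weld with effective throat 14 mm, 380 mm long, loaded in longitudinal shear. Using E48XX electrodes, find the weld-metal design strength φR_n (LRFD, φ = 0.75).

φR_n ≈ 1150 kN

E48XX → F_EXX = 480 MPa.
Effective throat (given) t_e = 14 mm.
A_we = 14 × 380 = 5320 mm².
F_nw = 0.6 F_EXX = 288 MPa.
φR_n = 0.75 × 288 × 5320 × 10⁻³ = 1149 kN.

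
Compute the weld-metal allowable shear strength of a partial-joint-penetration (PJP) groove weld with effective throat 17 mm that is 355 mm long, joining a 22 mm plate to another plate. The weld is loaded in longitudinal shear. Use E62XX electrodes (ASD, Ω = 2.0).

E62XX → F_EXX = 620 MPa.
Effective throat (given) t_e = 17 mm.
A_we = 17 × 355 = 6035 mm².
F_nw = 0.6 F_EXX = 372 MPa.
R_n/Ω = (372 × 6035) / 2.0 × 10⁻³ = 1123 kN.

R_n/Ω ≈ 1120 kN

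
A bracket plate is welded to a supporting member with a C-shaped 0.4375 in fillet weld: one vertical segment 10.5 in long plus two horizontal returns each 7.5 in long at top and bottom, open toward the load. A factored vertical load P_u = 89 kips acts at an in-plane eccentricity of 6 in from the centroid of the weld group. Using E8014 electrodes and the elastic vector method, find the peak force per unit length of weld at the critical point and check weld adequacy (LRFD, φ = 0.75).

E80XX → F_EXX = 80 ksi.
Total weld length L_w = 25.5 in. Treat welds as unit-width lines.
Centroid: x̄ = 2×7.5×3.75 / 25.5 = 2.206 in from the vertical weld.
Polar moment about centroid: J = I_x + I_y = [10.5³/12 + 2×7.5×5.25²] + [10.5×2.206² + 2(7.5³/12 + 7.5×1.544²)] = 667.1 in³.
Direct shear f_v = P/L_w = 89 / 25.5 = 3.49 kip/in (vertical).
Torsion M = P·e = 89 × 6 = 534 kip·in.
Critical point at (x, y) = (5.294, 5.25) from centroid. f_tx = M·y/J = 4.203 kip/in; f_ty = M·x/J = 4.238 kip/in.
Resultant f_max = √[f_tx² + (f_v + f_ty)²] = √[4.203² + (3.49 + 4.238)²] = 8.797 kip/in.
Capacity per unit length: φr_n = 0.75 × 0.6 × 80 × (0.707 × 0.4375) = 11.14 kip/in.
8.797 ≤ 11.14 → adequate.

f_max ≈ 8.8 kip/in; adequate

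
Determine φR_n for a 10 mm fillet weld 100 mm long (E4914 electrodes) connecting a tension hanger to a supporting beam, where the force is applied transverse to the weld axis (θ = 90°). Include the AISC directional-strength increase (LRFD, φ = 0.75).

E49XX → F_EXX = 490 MPa.
t_e = 0.707 × 10 = 7.07 mm; A_we = 7.07 × 100 = 707 mm².
Directional factor: 1.0 + 0.5 sin^1.5(90°) = 1.5.
F_nw = 0.6 × 490 × 1.5 = 441 MPa.
φR_n = 0.75 × 441 × 707 × 10⁻³ = 233.8 kN.

φR_n ≈ 234 kN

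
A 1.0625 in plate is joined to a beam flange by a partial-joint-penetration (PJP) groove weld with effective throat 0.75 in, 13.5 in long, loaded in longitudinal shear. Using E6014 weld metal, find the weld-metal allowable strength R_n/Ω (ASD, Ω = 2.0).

E60XX → F_EXX = 60 ksi.
Effective throat (given) t_e = 0.75 in.
A_we = 0.75 × 13.5 = 10.12 in².
F_nw = 0.6 F_EXX = 36 ksi.
R_n/Ω = (36 × 10.12) / 2.0 = 182.2 kips.

R_n/Ω ≈ 182 kips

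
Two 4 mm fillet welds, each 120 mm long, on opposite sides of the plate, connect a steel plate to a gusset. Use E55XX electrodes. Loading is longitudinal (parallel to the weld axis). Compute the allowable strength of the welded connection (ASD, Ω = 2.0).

R_n/Ω ≈ 112 kN

E55XX → F_EXX = 550 MPa.
Effective throat t_e = 0.707 × 4 = 2.828 mm.
Total length L = 240 mm; A_we = 2.828 × 240 = 678.7 mm².
F_nw = 0.6 F_EXX = 0.6 × 550 = 330 MPa.
R_n = 330 × 678.7 × 10⁻³ = 224 kN; R_n/Ω = 224/2.0 = 112 kN.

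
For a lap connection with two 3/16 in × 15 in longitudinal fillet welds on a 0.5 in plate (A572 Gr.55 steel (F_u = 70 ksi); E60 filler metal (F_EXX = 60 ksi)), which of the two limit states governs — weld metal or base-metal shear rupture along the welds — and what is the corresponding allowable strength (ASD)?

t_e = 0.707 × 0.1875 = 0.1326 in; L = 30 in.
Weld metal: R_n/Ω = (1/2.0) × 0.6 × 60 × 0.1326 × 30 = 71.58 kips.
Base metal (shear rupture): R_n/Ω = (1/2.0) × 0.6 × 70 × 0.5 × 30 = 315 kips.
Governing: weld metal.

R_n/Ω ≈ 71.6 kips (weld metal governs)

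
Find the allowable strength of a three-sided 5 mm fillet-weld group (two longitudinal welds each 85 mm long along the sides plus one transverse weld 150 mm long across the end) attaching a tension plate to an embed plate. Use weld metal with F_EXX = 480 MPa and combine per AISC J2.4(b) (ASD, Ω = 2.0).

R_n/Ω ≈ 188 kN

t_e = 0.707 × 5 = 3.535 mm.
R_nwl = 0.6 × 480 × 3.535 × 170 × 10⁻³ = 173.1 kN (longitudinal, 2 welds).
R_nwt = 0.6 × 480 × 3.535 × 150 × 10⁻³ = 152.7 kN (transverse, base value).
(i) R_nwl + R_nwt = 325.8 kN; (ii) 0.85 R_nwl + 1.5 R_nwt = 376.2 kN.
R_n = max = 376.2 kN [governs: (ii)]; R_n/Ω = 188.1 kN.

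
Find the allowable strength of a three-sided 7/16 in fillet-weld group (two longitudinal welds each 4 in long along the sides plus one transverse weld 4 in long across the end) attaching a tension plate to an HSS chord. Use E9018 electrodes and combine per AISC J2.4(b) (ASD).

R_n/Ω ≈ 107 kip

E90XX → F_EXX = 90 ksi.
t_e = 0.707 × 0.4375 = 0.3093 in.
R_nwl = 0.6 × 90 × 0.3093 × 8 = 133.6 kip (longitudinal, 2 welds).
R_nwt = 0.6 × 90 × 0.3093 × 4 = 66.81 kip (transverse, base value).
(i) R_nwl + R_nwt = 200.4 kip; (ii) 0.85 R_nwl + 1.5 R_nwt = 213.8 kip.
R_n = max = 213.8 kip [governs: (ii)]; R_n/Ω = 106.9 kip.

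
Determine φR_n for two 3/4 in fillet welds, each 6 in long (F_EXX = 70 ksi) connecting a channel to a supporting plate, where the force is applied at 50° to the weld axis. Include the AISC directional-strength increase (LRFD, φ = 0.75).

φR_n ≈ 268 kip

t_e = 0.707 × 0.75 = 0.5302 in; A_we = 0.5302 × 12 = 6.363 in².
Directional factor: 1.0 + 0.5 sin^1.5(50°) = 1.335.
F_nw = 0.6 × 70 × 1.335 = 56.08 ksi.
φR_n = 0.75 × 56.08 × 6.363 = 267.6 kip.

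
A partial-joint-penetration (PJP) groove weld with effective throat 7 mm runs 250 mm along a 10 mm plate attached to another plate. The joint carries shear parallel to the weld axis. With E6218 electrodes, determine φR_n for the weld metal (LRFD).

E62XX → F_EXX = 620 MPa.
Effective throat (given) t_e = 7 mm.
A_we = 7 × 250 = 1750 mm².
F_nw = 0.6 F_EXX = 372 MPa.
φR_n = 0.75 × 372 × 1750 × 10⁻³ = 488.2 kN.

φR_n ≈ 488 kN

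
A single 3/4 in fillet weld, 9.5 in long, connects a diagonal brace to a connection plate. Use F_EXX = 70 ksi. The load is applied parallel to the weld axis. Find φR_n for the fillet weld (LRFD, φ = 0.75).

φR_n ≈ 159 kips

Effective throat t_e = 0.707 × 0.75 = 0.5302 in.
Total length L = 9.5 in; A_we = 0.5302 × 9.5 = 5.037 in².
F_nw = 0.6 F_EXX = 0.6 × 70 = 42 ksi.
φR_n = 0.75 × 42 × 5.037 = 158.7 kips.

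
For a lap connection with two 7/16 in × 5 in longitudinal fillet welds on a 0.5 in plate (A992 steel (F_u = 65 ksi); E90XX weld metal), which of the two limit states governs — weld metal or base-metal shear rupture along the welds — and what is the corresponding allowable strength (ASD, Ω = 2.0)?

R_n/Ω ≈ 83.5 kip (weld metal governs)

E90XX → F_EXX = 90 ksi.
t_e = 0.707 × 0.4375 = 0.3093 in; L = 10 in.
Weld metal: R_n/Ω = (1/2.0) × 0.6 × 90 × 0.3093 × 10 = 83.51 kip.
Base metal (shear rupture): R_n/Ω = (1/2.0) × 0.6 × 65 × 0.5 × 10 = 97.5 kip.
Governing: weld metal.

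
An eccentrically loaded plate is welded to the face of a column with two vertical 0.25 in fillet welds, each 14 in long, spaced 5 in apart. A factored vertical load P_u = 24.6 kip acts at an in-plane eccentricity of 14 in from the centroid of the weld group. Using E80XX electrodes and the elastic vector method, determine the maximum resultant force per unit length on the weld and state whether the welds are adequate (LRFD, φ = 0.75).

f_max ≈ 4.42 kip/in; adequate

E80XX → F_EXX = 80 ksi.
Total weld length L_w = 28 in. Treat welds as unit-width lines.
Polar moment about centroid: J = 2[d³/12 + d(b/2)²] = 2[14³/12 + 14×2.5²] = 632.3 in³.
Direct shear f_v = P/L_w = 24.6 / 28 = 0.8786 kip/in (vertical).
Torsion M = P·e = 24.6 × 14 = 344.4 kip·in.
Critical point at (x, y) = (2.5, 7) from centroid. f_tx = M·y/J = 3.813 kip/in; f_ty = M·x/J = 1.362 kip/in.
Resultant f_max = √[f_tx² + (f_v + f_ty)²] = √[3.813² + (0.8786 + 1.362)²] = 4.422 kip/in.
Capacity per unit length: φr_n = 0.75 × 0.6 × 80 × (0.707 × 0.25) = 6.363 kip/in.
4.422 ≤ 6.363 → adequate.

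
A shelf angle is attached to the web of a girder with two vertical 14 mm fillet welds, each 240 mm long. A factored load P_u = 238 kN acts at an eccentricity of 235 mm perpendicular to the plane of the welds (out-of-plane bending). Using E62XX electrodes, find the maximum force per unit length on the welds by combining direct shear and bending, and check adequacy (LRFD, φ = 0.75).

E62XX → F_EXX = 620 MPa.
L_w = 2 × 240 = 480 mm; section modulus (unit throat) S = 2 × L²/6 = 19200 mm².
Direct shear f_v = P/L_w = 238×10³/480 = 495.8 N/mm.
Moment M = P × e = 238×10³ × 235 = 55930000 N·mm; bending f_b = M/S = 2913 N/mm.
f_max = √(f_v² + f_b²) = √(495.8² + 2913²) = 2955 N/mm.
φr_n = 0.75 × 0.6 × 620 × (0.707 × 14) = 2762 N/mm → NOT adequate.

f_max ≈ 2950 N/mm; NOT adequate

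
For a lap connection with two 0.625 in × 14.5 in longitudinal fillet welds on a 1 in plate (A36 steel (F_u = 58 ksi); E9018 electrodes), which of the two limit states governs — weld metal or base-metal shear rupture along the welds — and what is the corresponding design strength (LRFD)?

E90XX → F_EXX = 90 ksi.
t_e = 0.707 × 0.625 = 0.4419 in; L = 29 in.
Weld metal: φR_n = 0.75 × 0.6 × 90 × 0.4419 × 29 = 519 kips.
Base metal (shear rupture): φR_n = 0.75 × 0.6 × 58 × 1 × 29 = 756.9 kips.
Governing: weld metal.

φR_n ≈ 519 kips (weld metal governs)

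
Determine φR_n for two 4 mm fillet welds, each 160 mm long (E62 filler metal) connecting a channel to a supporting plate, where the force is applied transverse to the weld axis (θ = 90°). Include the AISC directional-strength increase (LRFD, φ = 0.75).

φR_n ≈ 379 kN

E62XX → F_EXX = 620 MPa.
t_e = 0.707 × 4 = 2.828 mm; A_we = 2.828 × 320 = 905 mm².
Directional factor: 1.0 + 0.5 sin^1.5(90°) = 1.5.
F_nw = 0.6 × 620 × 1.5 = 558 MPa.
φR_n = 0.75 × 558 × 905 × 10⁻³ = 378.7 kN.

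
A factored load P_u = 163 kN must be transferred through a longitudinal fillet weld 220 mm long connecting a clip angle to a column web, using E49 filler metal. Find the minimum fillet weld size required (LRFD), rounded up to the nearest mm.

w = 5 mm

E49XX → F_EXX = 490 MPa.
Total weld length L = 220 mm.
Required throat t_e = P_u / (φ × 0.6 F_EXX × L) = 163 / (0.75 × 0.6 × 490 × 220 × 10⁻³) = 3.36 mm.
Required leg w = t_e / 0.707 = 4.753 mm → use 5 mm.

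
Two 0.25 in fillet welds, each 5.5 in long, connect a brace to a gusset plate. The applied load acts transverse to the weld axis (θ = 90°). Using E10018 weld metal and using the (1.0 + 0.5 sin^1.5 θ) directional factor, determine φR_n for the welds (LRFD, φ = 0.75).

φR_n ≈ 131 kips

E100XX → F_EXX = 100 ksi.
t_e = 0.707 × 0.25 = 0.1767 in; A_we = 0.1767 × 11 = 1.944 in².
Directional factor: 1.0 + 0.5 sin^1.5(90°) = 1.5.
F_nw = 0.6 × 100 × 1.5 = 90 ksi.
φR_n = 0.75 × 90 × 1.944 = 131.2 kips.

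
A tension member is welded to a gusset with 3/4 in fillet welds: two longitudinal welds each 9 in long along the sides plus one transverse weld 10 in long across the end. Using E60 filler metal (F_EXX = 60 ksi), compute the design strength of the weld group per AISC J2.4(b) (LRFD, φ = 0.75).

t_e = 0.707 × 0.75 = 0.5302 in.
R_nwl = 0.6 × 60 × 0.5302 × 18 = 343.6 kips (longitudinal, 2 welds).
R_nwt = 0.6 × 60 × 0.5302 × 10 = 190.9 kips (transverse, base value).
(i) R_nwl + R_nwt = 534.5 kips; (ii) 0.85 R_nwl + 1.5 R_nwt = 578.4 kips.
R_n = max = 578.4 kips [governs: (ii)]; φR_n = 433.8 kips.

φR_n ≈ 434 kips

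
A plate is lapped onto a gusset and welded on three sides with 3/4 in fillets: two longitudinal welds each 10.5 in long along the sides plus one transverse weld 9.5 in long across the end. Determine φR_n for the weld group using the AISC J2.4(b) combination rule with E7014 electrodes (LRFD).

φR_n ≈ 536 kip

E70XX → F_EXX = 70 ksi.
t_e = 0.707 × 0.75 = 0.5302 in.
R_nwl = 0.6 × 70 × 0.5302 × 21 = 467.7 kip (longitudinal, 2 welds).
R_nwt = 0.6 × 70 × 0.5302 × 9.5 = 211.6 kip (transverse, base value).
(i) R_nwl + R_nwt = 679.3 kip; (ii) 0.85 R_nwl + 1.5 R_nwt = 714.9 kip.
R_n = max = 714.9 kip [governs: (ii)]; φR_n = 536.2 kip.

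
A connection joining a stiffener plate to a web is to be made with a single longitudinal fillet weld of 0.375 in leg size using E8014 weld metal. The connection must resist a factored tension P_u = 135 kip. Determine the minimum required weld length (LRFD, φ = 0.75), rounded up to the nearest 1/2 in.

E80XX → F_EXX = 80 ksi.
Throat t_e = 0.707 × 0.375 = 0.2651 in.
φr_n = 0.75 × 0.6 × 80 × 0.2651 = 9.544 kip/in.
L_req = P_u / φr_n = 135 / 9.544 = 14.14 in total.
Round up → use L = 14.5 in.

L = 14.5 in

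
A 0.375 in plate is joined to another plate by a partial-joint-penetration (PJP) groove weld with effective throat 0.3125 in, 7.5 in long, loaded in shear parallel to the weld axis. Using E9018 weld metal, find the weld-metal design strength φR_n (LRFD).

φR_n ≈ 94.9 kip

E90XX → F_EXX = 90 ksi.
Effective throat (given) t_e = 0.3125 in.
A_we = 0.3125 × 7.5 = 2.344 in².
F_nw = 0.6 F_EXX = 54 ksi.
φR_n = 0.75 × 54 × 2.344 = 94.92 kip.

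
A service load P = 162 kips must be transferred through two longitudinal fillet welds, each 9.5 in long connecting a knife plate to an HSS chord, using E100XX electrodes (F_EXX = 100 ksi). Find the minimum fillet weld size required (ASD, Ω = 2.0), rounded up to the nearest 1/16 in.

w = 7/16 in

Total weld length L = 19 in.
Required throat t_e = P × Ω / (0.6 F_EXX × L) = 162 × 2.0 / (0.6 × 100 × 19) = 0.2842 in.
Required leg w = t_e / 0.707 = 0.402 in → use 7/16 in.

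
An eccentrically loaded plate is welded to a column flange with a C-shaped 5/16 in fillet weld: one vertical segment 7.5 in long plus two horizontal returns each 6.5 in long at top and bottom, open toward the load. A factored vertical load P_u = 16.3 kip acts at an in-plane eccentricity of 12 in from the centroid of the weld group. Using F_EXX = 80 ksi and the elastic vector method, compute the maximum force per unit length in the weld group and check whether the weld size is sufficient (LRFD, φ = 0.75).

f_max ≈ 4.26 kip/in; adequate

Total weld length L_w = 20.5 in. Treat welds as unit-width lines.
Centroid: x̄ = 2×6.5×3.25 / 20.5 = 2.061 in from the vertical weld.
Polar moment about centroid: J = I_x + I_y = [7.5³/12 + 2×6.5×3.75²] + [7.5×2.061² + 2(6.5³/12 + 6.5×1.189²)] = 314 in³.
Direct shear f_v = P/L_w = 16.3 / 20.5 = 0.7951 kip/in (vertical).
Torsion M = P·e = 16.3 × 12 = 195.6 kip·in.
Critical point at (x, y) = (4.439, 3.75) from centroid. f_tx = M·y/J = 2.336 kip/in; f_ty = M·x/J = 2.765 kip/in.
Resultant f_max = √[f_tx² + (f_v + f_ty)²] = √[2.336² + (0.7951 + 2.765)²] = 4.259 kip/in.
Capacity per unit length: φr_n = 0.75 × 0.6 × 80 × (0.707 × 0.3125) = 7.954 kip/in.
4.259 ≤ 7.954 → adequate.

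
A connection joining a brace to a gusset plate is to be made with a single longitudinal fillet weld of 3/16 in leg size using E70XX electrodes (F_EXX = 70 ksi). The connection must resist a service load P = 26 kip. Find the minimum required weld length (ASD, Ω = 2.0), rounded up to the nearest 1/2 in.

L = 9.5 in

Throat t_e = 0.707 × 0.1875 = 0.1326 in.
r_n/Ω = (0.6 × 70 × 0.1326) / 2.0 = 2.784 kip/in.
L_req = P / (r_n/Ω) = 26 / 2.784 = 9.34 in total.
Round up → use L = 9.5 in.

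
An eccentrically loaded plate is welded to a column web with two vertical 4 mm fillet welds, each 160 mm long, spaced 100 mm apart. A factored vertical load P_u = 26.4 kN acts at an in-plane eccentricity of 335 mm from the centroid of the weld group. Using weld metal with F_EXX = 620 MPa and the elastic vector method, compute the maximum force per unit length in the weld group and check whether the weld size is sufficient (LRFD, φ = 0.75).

Total weld length L_w = 320 mm. Treat welds as unit-width lines.
Polar moment about centroid: J = 2[d³/12 + d(b/2)²] = 2[160³/12 + 160×50²] = 1483000 mm³.
Direct shear f_v = P/L_w = 26.4×10³ / 320 = 82.5 N/mm (vertical).
Torsion M = P·e = 26.4×10³ × 335 = 8844000 N·mm.
Critical point at (x, y) = (50, 80) from centroid. f_tx = M·y/J = 477.2 N/mm; f_ty = M·x/J = 298.2 N/mm.
Resultant f_max = √[f_tx² + (f_v + f_ty)²] = √[477.2² + (82.5 + 298.2)²] = 610.5 N/mm.
Capacity per unit length: φr_n = 0.75 × 0.6 × 620 × (0.707 × 4) = 789 N/mm.
610.5 ≤ 789 → adequate.

f_max ≈ 610 N/mm; adequate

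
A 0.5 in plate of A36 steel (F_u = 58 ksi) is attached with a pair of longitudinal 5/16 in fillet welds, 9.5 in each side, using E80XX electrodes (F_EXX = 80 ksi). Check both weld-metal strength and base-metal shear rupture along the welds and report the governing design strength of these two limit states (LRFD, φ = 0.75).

φR_n ≈ 151 kip (weld metal governs)

t_e = 0.707 × 0.3125 = 0.2209 in; L = 19 in.
Weld metal: φR_n = 0.75 × 0.6 × 80 × 0.2209 × 19 = 151.1 kip.
Base metal (shear rupture): φR_n = 0.75 × 0.6 × 58 × 0.5 × 19 = 247.9 kip.
Governing: weld metal.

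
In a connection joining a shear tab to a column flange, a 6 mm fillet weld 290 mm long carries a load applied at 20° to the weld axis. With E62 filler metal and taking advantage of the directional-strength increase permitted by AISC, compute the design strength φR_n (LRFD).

E62XX → F_EXX = 620 MPa.
t_e = 0.707 × 6 = 4.242 mm; A_we = 4.242 × 290 = 1230 mm².
Directional factor: 1.0 + 0.5 sin^1.5(20°) = 1.1.
F_nw = 0.6 × 620 × 1.1 = 409.2 MPa.
φR_n = 0.75 × 409.2 × 1230 × 10⁻³ = 377.5 kN.

φR_n ≈ 378 kN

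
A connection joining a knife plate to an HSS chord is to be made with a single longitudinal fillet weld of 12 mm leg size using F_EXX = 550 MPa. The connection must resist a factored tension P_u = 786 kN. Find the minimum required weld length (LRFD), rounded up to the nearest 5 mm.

Throat t_e = 0.707 × 12 = 8.484 mm.
φr_n = 0.75 × 0.6 × 550 × 8.484 × 10⁻³ = 2.1 kN/mm.
L_req = P_u / φr_n = 786 / 2.1 = 374.3 mm total.
Round up → use L = 375 mm.

L = 375 mm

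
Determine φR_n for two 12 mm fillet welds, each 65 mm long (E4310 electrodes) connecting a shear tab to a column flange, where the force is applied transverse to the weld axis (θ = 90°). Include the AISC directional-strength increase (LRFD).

φR_n ≈ 320 kN

E43XX → F_EXX = 430 MPa.
t_e = 0.707 × 12 = 8.484 mm; A_we = 8.484 × 130 = 1103 mm².
Directional factor: 1.0 + 0.5 sin^1.5(90°) = 1.5.
F_nw = 0.6 × 430 × 1.5 = 387 MPa.
φR_n = 0.75 × 387 × 1103 × 10⁻³ = 320.1 kN.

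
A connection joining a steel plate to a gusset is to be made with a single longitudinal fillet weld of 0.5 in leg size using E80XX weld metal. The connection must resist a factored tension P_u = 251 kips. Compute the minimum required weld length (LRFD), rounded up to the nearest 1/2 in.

L = 20 in

E80XX → F_EXX = 80 ksi.
Throat t_e = 0.707 × 0.5 = 0.3535 in.
φr_n = 0.75 × 0.6 × 80 × 0.3535 = 12.73 kips/in.
L_req = P_u / φr_n = 251 / 12.73 = 19.72 in total.
Round up → use L = 20 in.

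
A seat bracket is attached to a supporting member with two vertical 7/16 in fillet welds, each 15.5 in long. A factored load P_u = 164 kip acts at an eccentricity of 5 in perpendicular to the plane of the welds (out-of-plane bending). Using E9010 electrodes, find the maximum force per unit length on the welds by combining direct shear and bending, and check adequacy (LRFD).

f_max ≈ 11.5 kip/in; adequate

E90XX → F_EXX = 90 ksi.
L_w = 2 × 15.5 = 31 in; section modulus (unit throat) S = 2 × L²/6 = 80.08 in².
Direct shear f_v = P/L_w = 164/31 = 5.29 kip/in.
Moment M = P × e = 164 × 5 = 820 kip·in; bending f_b = M/S = 10.24 kip/in.
f_max = √(f_v² + f_b²) = √(5.29² + 10.24²) = 11.53 kip/in.
φr_n = 0.75 × 0.6 × 90 × (0.707 × 0.4375) = 12.53 kip/in → adequate.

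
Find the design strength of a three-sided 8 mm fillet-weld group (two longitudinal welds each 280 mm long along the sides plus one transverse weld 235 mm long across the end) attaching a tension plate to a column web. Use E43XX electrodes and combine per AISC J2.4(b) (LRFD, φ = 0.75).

E43XX → F_EXX = 430 MPa.
t_e = 0.707 × 8 = 5.656 mm.
R_nwl = 0.6 × 430 × 5.656 × 560 × 10⁻³ = 817.2 kN (longitudinal, 2 welds).
R_nwt = 0.6 × 430 × 5.656 × 235 × 10⁻³ = 342.9 kN (transverse, base value).
(i) R_nwl + R_nwt = 1160 kN; (ii) 0.85 R_nwl + 1.5 R_nwt = 1209 kN.
R_n = max = 1209 kN [governs: (ii)]; φR_n = 906.7 kN.

φR_n ≈ 907 kN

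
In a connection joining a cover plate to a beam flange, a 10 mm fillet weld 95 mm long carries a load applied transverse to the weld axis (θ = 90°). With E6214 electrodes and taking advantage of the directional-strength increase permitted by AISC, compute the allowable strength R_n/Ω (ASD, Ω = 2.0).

R_n/Ω ≈ 187 kN

E62XX → F_EXX = 620 MPa.
t_e = 0.707 × 10 = 7.07 mm; A_we = 7.07 × 95 = 671.6 mm².
Directional factor: 1.0 + 0.5 sin^1.5(90°) = 1.5.
F_nw = 0.6 × 620 × 1.5 = 558 MPa.
R_n/Ω = (558 × 671.6) / 2.0 × 10⁻³ = 187.4 kN.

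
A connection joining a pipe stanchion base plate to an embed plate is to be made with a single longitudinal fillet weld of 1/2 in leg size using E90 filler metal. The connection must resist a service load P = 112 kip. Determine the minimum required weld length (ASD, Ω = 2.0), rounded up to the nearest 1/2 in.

E90XX → F_EXX = 90 ksi.
Throat t_e = 0.707 × 0.5 = 0.3535 in.
r_n/Ω = (0.6 × 90 × 0.3535) / 2.0 = 9.544 kip/in.
L_req = P / (r_n/Ω) = 112 / 9.544 = 11.73 in total.
Round up → use L = 12 in.

L = 12 in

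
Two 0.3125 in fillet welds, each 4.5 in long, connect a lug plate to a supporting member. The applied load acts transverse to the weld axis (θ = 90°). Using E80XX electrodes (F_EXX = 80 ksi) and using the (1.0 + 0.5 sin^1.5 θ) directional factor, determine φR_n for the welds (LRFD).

t_e = 0.707 × 0.3125 = 0.2209 in; A_we = 0.2209 × 9 = 1.988 in².
Directional factor: 1.0 + 0.5 sin^1.5(90°) = 1.5.
F_nw = 0.6 × 80 × 1.5 = 72 ksi.
φR_n = 0.75 × 72 × 1.988 = 107.4 kip.

φR_n ≈ 107 kip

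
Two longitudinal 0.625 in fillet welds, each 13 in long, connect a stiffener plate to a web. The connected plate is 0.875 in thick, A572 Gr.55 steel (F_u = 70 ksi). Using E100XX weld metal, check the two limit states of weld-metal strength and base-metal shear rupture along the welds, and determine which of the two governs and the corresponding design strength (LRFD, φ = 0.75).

E100XX → F_EXX = 100 ksi.
t_e = 0.707 × 0.625 = 0.4419 in; L = 26 in.
Weld metal: φR_n = 0.75 × 0.6 × 100 × 0.4419 × 26 = 517 kip.
Base metal (shear rupture): φR_n = 0.75 × 0.6 × 70 × 0.875 × 26 = 716.6 kip.
Governing: weld metal.

φR_n ≈ 517 kip (weld metal governs)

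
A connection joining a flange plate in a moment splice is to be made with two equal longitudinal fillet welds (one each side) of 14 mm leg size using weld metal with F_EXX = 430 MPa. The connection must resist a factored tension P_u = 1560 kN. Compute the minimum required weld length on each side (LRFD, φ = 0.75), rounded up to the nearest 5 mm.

Throat t_e = 0.707 × 14 = 9.898 mm.
φr_n = 0.75 × 0.6 × 430 × 9.898 × 10⁻³ = 1.915 kN/mm.
L_req = P_u / φr_n = 1560 / 1.915 = 814.5 mm total.
Per side: 814.5 / 2 = 407.3 mm.
Round up → use L = 410 mm on each side.

L = 410 mm on each side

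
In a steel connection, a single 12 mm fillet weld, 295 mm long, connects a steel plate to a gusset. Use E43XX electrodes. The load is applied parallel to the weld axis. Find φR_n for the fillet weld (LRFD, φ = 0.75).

E43XX → F_EXX = 430 MPa.
Effective throat t_e = 0.707 × 12 = 8.484 mm.
Total length L = 295 mm; A_we = 8.484 × 295 = 2503 mm².
F_nw = 0.6 F_EXX = 0.6 × 430 = 258 MPa.
φR_n = 0.75 × 258 × 2503 × 10⁻³ = 484.3 kN.

φR_n ≈ 484 kN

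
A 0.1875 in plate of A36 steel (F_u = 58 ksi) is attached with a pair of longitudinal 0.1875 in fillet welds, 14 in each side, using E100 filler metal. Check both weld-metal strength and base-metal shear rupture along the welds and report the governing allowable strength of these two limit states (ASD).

E100XX → F_EXX = 100 ksi.
t_e = 0.707 × 0.1875 = 0.1326 in; L = 28 in.
Weld metal: R_n/Ω = (1/2.0) × 0.6 × 100 × 0.1326 × 28 = 111.4 kip.
Base metal (shear rupture): R_n/Ω = (1/2.0) × 0.6 × 58 × 0.1875 × 28 = 91.35 kip.
Governing: base-metal shear rupture.

R_n/Ω ≈ 91.3 kip (base-metal shear rupture governs)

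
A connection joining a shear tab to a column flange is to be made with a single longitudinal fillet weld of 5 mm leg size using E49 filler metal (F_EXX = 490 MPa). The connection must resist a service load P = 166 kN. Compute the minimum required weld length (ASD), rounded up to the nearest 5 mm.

Throat t_e = 0.707 × 5 = 3.535 mm.
r_n/Ω = (0.6 × 490 × 3.535) / 2.0 = 519.6 N/mm = 0.5196 kN/mm.
L_req = P / (r_n/Ω) = 166 / 0.5196 = 319.4 mm total.
Round up → use L = 320 mm.

L = 320 mm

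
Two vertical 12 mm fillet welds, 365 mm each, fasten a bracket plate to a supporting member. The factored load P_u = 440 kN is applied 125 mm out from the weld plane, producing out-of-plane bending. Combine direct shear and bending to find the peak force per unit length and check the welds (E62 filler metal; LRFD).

f_max ≈ 1380 N/mm; adequate

E62XX → F_EXX = 620 MPa.
L_w = 2 × 365 = 730 mm; section modulus (unit throat) S = 2 × L²/6 = 44410 mm².
Direct shear f_v = P/L_w = 440×10³/730 = 602.7 N/mm.
Moment M = P × e = 440×10³ × 125 = 55000000 N·mm; bending f_b = M/S = 1239 N/mm.
f_max = √(f_v² + f_b²) = √(602.7² + 1239²) = 1377 N/mm.
φr_n = 0.75 × 0.6 × 620 × (0.707 × 12) = 2367 N/mm → adequate.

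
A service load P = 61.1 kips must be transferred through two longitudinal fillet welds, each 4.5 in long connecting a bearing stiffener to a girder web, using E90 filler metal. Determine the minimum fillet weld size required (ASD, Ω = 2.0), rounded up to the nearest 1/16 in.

w = 3/8 in

E90XX → F_EXX = 90 ksi.
Total weld length L = 9 in.
Required throat t_e = P × Ω / (0.6 F_EXX × L) = 61.1 × 2.0 / (0.6 × 90 × 9) = 0.2514 in.
Required leg w = t_e / 0.707 = 0.3556 in → use 3/8 in.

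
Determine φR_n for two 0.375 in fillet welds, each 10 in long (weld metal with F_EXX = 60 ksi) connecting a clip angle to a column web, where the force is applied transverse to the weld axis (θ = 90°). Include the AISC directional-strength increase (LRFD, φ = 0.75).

φR_n ≈ 215 kip

t_e = 0.707 × 0.375 = 0.2651 in; A_we = 0.2651 × 20 = 5.303 in².
Directional factor: 1.0 + 0.5 sin^1.5(90°) = 1.5.
F_nw = 0.6 × 60 × 1.5 = 54 ksi.
φR_n = 0.75 × 54 × 5.303 = 214.8 kip.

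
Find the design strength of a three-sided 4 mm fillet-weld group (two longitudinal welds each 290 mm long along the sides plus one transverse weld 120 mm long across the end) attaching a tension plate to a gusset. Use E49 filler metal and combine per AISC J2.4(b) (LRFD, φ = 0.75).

E49XX → F_EXX = 490 MPa.
t_e = 0.707 × 4 = 2.828 mm.
R_nwl = 0.6 × 490 × 2.828 × 580 × 10⁻³ = 482.2 kN (longitudinal, 2 welds).
R_nwt = 0.6 × 490 × 2.828 × 120 × 10⁻³ = 99.77 kN (transverse, base value).
(i) R_nwl + R_nwt = 582 kN; (ii) 0.85 R_nwl + 1.5 R_nwt = 559.6 kN.
R_n = max = 582 kN [governs: (i)]; φR_n = 436.5 kN.

φR_n ≈ 437 kN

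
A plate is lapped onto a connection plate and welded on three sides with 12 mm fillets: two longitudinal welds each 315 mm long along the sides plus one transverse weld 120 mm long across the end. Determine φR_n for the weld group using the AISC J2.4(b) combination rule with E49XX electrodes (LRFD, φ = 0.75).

E49XX → F_EXX = 490 MPa.
t_e = 0.707 × 12 = 8.484 mm.
R_nwl = 0.6 × 490 × 8.484 × 630 × 10⁻³ = 1571 kN (longitudinal, 2 welds).
R_nwt = 0.6 × 490 × 8.484 × 120 × 10⁻³ = 299.3 kN (transverse, base value).
(i) R_nwl + R_nwt = 1871 kN; (ii) 0.85 R_nwl + 1.5 R_nwt = 1785 kN.
R_n = max = 1871 kN [governs: (i)]; φR_n = 1403 kN.

φR_n ≈ 1400 kN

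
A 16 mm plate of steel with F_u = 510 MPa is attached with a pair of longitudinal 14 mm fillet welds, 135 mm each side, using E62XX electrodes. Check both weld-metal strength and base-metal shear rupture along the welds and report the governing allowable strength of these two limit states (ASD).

E62XX → F_EXX = 620 MPa.
t_e = 0.707 × 14 = 9.898 mm; L = 270 mm.
Weld metal: R_n/Ω = (1/2.0) × 0.6 × 620 × 9.898 × 270 × 10⁻³ = 497.1 kN.
Base metal (shear rupture): R_n/Ω = (1/2.0) × 0.6 × 510 × 16 × 270 × 10⁻³ = 661 kN.
Governing: weld metal.

R_n/Ω ≈ 497 kN (weld metal governs)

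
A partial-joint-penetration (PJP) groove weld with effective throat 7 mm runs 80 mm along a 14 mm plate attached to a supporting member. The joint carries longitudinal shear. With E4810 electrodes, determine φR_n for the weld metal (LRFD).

φR_n ≈ 121 kN

E48XX → F_EXX = 480 MPa.
Effective throat (given) t_e = 7 mm.
A_we = 7 × 80 = 560 mm².
F_nw = 0.6 F_EXX = 288 MPa.
φR_n = 0.75 × 288 × 560 × 10⁻³ = 121 kN.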